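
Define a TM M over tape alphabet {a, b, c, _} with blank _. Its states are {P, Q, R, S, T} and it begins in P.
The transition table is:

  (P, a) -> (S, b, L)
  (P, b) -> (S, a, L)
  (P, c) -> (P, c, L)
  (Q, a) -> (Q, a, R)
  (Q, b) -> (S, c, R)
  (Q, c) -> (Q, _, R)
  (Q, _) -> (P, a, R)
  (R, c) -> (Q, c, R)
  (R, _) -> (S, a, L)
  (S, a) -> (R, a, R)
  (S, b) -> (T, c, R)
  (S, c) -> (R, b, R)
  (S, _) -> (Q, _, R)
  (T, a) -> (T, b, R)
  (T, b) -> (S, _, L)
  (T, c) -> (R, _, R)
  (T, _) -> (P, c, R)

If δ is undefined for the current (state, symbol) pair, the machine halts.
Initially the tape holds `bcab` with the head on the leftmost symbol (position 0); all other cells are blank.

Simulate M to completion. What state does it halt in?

P | _[b]cab___   read b → write a, move L, go to S
S | [_]acab___   read _ → write _, move R, go to Q
Q | _[a]cab___   read a → write a, move R, go to Q
Q | _a[c]ab___   read c → write _, move R, go to Q
Q | _a_[a]b___   read a → write a, move R, go to Q
Q | _a_a[b]___   read b → write c, move R, go to S
S | _a_ac[_]__   read _ → write _, move R, go to Q
Q | _a_ac_[_]_   read _ → write a, move R, go to P
P | _a_ac_a[_]
No transition is defined for (P, _); M halts in state P.

P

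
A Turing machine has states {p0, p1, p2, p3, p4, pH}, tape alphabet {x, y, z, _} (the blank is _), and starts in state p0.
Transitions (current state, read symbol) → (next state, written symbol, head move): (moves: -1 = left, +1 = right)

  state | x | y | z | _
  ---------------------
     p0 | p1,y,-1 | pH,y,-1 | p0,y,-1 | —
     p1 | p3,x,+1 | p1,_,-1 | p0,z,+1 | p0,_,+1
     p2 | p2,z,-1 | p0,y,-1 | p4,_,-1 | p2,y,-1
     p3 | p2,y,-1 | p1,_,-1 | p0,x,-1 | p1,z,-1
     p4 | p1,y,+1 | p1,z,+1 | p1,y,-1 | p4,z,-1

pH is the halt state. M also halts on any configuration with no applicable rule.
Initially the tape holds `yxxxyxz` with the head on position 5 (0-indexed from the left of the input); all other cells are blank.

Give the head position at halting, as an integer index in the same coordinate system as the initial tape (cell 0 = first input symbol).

p0 | _yxxxy[x]z   read x → write y, move -1, go to p1
p1 | _yxxx[y]yz   read y → write _, move -1, go to p1
p1 | _yxx[x]_yz   read x → write x, move +1, go to p3
p3 | _yxxx[_]yz   read _ → write z, move -1, go to p1
p1 | _yxx[x]zyz   read x → write x, move +1, go to p3
p3 | _yxxx[z]yz   read z → write x, move -1, go to p0
p0 | _yxx[x]xyz   read x → write y, move -1, go to p1
p1 | _yx[x]yxyz   read x → write x, move +1, go to p3
p3 | _yxx[y]xyz   read y → write _, move -1, go to p1
p1 | _yx[x]_xyz   read x → write x, move +1, go to p3
p3 | _yxx[_]xyz   read _ → write z, move -1, go to p1
p1 | _yx[x]zxyz   read x → write x, move +1, go to p3
p3 | _yxx[z]xyz   read z → write x, move -1, go to p0
p0 | _yx[x]xxyz   read x → write y, move -1, go to p1
p1 | _y[x]yxxyz   read x → write x, move +1, go to p3
p3 | _yx[y]xxyz   read y → write _, move -1, go to p1
p1 | _y[x]_xxyz   read x → write x, move +1, go to p3
p3 | _yx[_]xxyz   read _ → write z, move -1, go to p1
p1 | _y[x]zxxyz   read x → write x, move +1, go to p3
p3 | _yx[z]xxyz   read z → write x, move -1, go to p0
p0 | _y[x]xxxyz   read x → write y, move -1, go to p1
p1 | _[y]yxxxyz   read y → write _, move -1, go to p1
p1 | [_]_yxxxyz   read _ → write _, move +1, go to p0
p0 | _[_]yxxxyz
At halt the head is at cell 0.

0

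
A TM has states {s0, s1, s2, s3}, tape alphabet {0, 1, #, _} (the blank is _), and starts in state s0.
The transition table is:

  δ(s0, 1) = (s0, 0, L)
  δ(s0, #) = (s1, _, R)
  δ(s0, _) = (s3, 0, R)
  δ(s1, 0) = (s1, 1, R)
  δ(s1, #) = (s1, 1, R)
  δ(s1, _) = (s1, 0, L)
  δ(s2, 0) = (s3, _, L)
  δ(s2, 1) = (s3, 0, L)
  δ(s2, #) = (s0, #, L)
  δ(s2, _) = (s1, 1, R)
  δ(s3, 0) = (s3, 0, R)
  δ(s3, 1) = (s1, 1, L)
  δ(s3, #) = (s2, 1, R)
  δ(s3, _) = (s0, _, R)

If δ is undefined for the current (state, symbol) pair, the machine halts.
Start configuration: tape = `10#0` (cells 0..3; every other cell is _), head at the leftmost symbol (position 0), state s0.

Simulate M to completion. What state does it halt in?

s0 | _[1]0#0   read 1 → write 0, move L, go to s0
s0 | [_]00#0   read _ → write 0, move R, go to s3
s3 | 0[0]0#0   read 0 → write 0, move R, go to s3
s3 | 00[0]#0   read 0 → write 0, move R, go to s3
s3 | 000[#]0   read # → write 1, move R, go to s2
s2 | 0001[0]   read 0 → write _, move L, go to s3
s3 | 000[1]_   read 1 → write 1, move L, go to s1
s1 | 00[0]1_   read 0 → write 1, move R, go to s1
s1 | 001[1]_
No transition is defined for (s1, 1); M halts in state s1.

s1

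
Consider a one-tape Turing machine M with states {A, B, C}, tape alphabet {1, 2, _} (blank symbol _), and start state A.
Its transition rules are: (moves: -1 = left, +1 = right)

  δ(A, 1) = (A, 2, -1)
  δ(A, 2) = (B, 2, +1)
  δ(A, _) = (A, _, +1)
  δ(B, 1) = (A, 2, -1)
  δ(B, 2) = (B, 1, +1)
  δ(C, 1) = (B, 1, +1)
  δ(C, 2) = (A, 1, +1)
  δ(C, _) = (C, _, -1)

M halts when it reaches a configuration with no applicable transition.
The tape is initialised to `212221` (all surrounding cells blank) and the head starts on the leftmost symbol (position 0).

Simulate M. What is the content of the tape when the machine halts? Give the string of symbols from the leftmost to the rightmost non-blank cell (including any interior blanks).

211111

A | [2]12221_   read 2 → write 2, move +1, go to B
B | 2[1]2221_   read 1 → write 2, move -1, go to A
A | [2]22221_   read 2 → write 2, move +1, go to B
B | 2[2]2221_   read 2 → write 1, move +1, go to B
B | 21[2]221_   read 2 → write 1, move +1, go to B
B | 211[2]21_   read 2 → write 1, move +1, go to B
B | 2111[2]1_   read 2 → write 1, move +1, go to B
B | 21111[1]_   read 1 → write 2, move -1, go to A
A | 2111[1]2_   read 1 → write 2, move -1, go to A
A | 211[1]22_   read 1 → write 2, move -1, go to A
A | 21[1]222_   read 1 → write 2, move -1, go to A
A | 2[1]2222_   read 1 → write 2, move -1, go to A
A | [2]22222_   read 2 → write 2, move +1, go to B
B | 2[2]2222_   read 2 → write 1, move +1, go to B
B | 21[2]222_   read 2 → write 1, move +1, go to B
B | 211[2]22_   read 2 → write 1, move +1, go to B
B | 2111[2]2_   read 2 → write 1, move +1, go to B
B | 21111[2]_   read 2 → write 1, move +1, go to B
B | 211111[_]
The non-blank tape span at halt is 211111.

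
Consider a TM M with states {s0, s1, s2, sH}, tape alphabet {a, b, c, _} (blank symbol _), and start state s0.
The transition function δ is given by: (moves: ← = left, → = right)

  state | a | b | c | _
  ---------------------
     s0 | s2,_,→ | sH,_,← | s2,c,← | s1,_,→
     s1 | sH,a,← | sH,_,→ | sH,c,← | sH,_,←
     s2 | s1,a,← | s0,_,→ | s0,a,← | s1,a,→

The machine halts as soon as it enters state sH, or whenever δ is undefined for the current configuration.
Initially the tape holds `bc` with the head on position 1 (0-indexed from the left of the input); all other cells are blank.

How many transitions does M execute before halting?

state=s0 head=1 tape=b[c]   (s0,c)→(s2,c,←)
state=s2 head=0 tape=[b]c   (s2,b)→(s0,_,→)
state=s0 head=1 tape=_[c]   (s0,c)→(s2,c,←)
state=s2 head=0 tape=[_]c   (s2,_)→(s1,a,→)
state=s1 head=1 tape=a[c]   (s1,c)→(sH,c,←)
state=sH head=0 tape=[a]c
M halts after 5 transitions.

5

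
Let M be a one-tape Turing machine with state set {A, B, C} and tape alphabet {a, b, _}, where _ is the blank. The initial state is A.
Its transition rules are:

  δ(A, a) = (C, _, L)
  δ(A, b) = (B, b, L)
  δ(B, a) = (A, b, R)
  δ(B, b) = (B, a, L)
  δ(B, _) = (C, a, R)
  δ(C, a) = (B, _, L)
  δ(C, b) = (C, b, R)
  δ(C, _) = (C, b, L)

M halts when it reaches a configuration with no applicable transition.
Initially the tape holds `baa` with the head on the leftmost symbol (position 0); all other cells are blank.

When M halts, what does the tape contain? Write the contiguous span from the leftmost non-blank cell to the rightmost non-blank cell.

b_aa

A | __[b]aa   read b → write b, move L, go to B
B | _[_]baa   read _ → write a, move R, go to C
C | _a[b]aa   read b → write b, move R, go to C
C | _ab[a]a   read a → write _, move L, go to B
B | _a[b]_a   read b → write a, move L, go to B
B | _[a]a_a   read a → write b, move R, go to A
A | _b[a]_a   read a → write _, move L, go to C
C | _[b]__a   read b → write b, move R, go to C
C | _b[_]_a   read _ → write b, move L, go to C
C | _[b]b_a   read b → write b, move R, go to C
C | _b[b]_a   read b → write b, move R, go to C
C | _bb[_]a   read _ → write b, move L, go to C
C | _b[b]ba   read b → write b, move R, go to C
C | _bb[b]a   read b → write b, move R, go to C
C | _bbb[a]   read a → write _, move L, go to B
B | _bb[b]_   read b → write a, move L, go to B
B | _b[b]a_   read b → write a, move L, go to B
B | _[b]aa_   read b → write a, move L, go to B
B | [_]aaa_   read _ → write a, move R, go to C
C | a[a]aa_   read a → write _, move L, go to B
B | [a]_aa_   read a → write b, move R, go to A
A | b[_]aa_
The non-blank tape span at halt is b_aa.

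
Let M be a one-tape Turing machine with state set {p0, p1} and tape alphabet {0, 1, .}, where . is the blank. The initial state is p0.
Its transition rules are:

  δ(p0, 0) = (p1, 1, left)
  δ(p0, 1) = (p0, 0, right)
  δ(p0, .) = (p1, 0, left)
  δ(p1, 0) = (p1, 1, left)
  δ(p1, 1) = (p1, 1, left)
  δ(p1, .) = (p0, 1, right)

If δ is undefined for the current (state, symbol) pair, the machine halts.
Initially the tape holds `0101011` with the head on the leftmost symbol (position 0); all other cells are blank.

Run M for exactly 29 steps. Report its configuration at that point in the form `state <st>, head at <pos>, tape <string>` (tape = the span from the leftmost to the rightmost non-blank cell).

p0 | ...[0]101011   read 0 → write 1, move left, go to p1
p1 | ..[.]1101011   read . → write 1, move right, go to p0
p0 | ..1[1]101011   read 1 → write 0, move right, go to p0
p0 | ..10[1]01011   read 1 → write 0, move right, go to p0
p0 | ..100[0]1011   read 0 → write 1, move left, go to p1
p1 | ..10[0]11011   read 0 → write 1, move left, go to p1
p1 | ..1[0]111011   read 0 → write 1, move left, go to p1
p1 | ..[1]1111011   read 1 → write 1, move left, go to p1
p1 | .[.]11111011   read . → write 1, move right, go to p0
p0 | .1[1]1111011   read 1 → write 0, move right, go to p0
p0 | .10[1]111011   read 1 → write 0, move right, go to p0
p0 | .100[1]11011   read 1 → write 0, move right, go to p0
p0 | .1000[1]1011   read 1 → write 0, move right, go to p0
p0 | .10000[1]011   read 1 → write 0, move right, go to p0
p0 | .100000[0]11   read 0 → write 1, move left, go to p1
p1 | .10000[0]111   read 0 → write 1, move left, go to p1
p1 | .1000[0]1111   read 0 → write 1, move left, go to p1
p1 | .100[0]11111   read 0 → write 1, move left, go to p1
p1 | .10[0]111111   read 0 → write 1, move left, go to p1
p1 | .1[0]1111111   read 0 → write 1, move left, go to p1
p1 | .[1]11111111   read 1 → write 1, move left, go to p1
p1 | [.]111111111   read . → write 1, move right, go to p0
p0 | 1[1]11111111   read 1 → write 0, move right, go to p0
p0 | 10[1]1111111   read 1 → write 0, move right, go to p0
p0 | 100[1]111111   read 1 → write 0, move right, go to p0
p0 | 1000[1]11111   read 1 → write 0, move right, go to p0
p0 | 10000[1]1111   read 1 → write 0, move right, go to p0
p0 | 100000[1]111   read 1 → write 0, move right, go to p0
p0 | 1000000[1]11   read 1 → write 0, move right, go to p0
p0 | 10000000[1]1
After 29 steps: state p0, head at 5, tape 1000000011.

state p0, head at 5, tape 1000000011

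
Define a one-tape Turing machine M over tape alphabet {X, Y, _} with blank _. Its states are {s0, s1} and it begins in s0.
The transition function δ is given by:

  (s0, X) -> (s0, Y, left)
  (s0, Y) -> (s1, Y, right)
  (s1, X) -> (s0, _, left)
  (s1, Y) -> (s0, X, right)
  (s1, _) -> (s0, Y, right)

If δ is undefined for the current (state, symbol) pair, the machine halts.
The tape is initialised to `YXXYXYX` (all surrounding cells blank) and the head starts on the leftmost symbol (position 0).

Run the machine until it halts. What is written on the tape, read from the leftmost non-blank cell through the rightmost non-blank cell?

state=s0 head=0 tape=[Y]XXYXYX_   (s0,Y)→(s1,Y,right)
state=s1 head=1 tape=Y[X]XYXYX_   (s1,X)→(s0,_,left)
state=s0 head=0 tape=[Y]_XYXYX_   (s0,Y)→(s1,Y,right)
state=s1 head=1 tape=Y[_]XYXYX_   (s1,_)→(s0,Y,right)
state=s0 head=2 tape=YY[X]YXYX_   (s0,X)→(s0,Y,left)
state=s0 head=1 tape=Y[Y]YYXYX_   (s0,Y)→(s1,Y,right)
state=s1 head=2 tape=YY[Y]YXYX_   (s1,Y)→(s0,X,right)
state=s0 head=3 tape=YYX[Y]XYX_   (s0,Y)→(s1,Y,right)
state=s1 head=4 tape=YYXY[X]YX_   (s1,X)→(s0,_,left)
state=s0 head=3 tape=YYX[Y]_YX_   (s0,Y)→(s1,Y,right)
state=s1 head=4 tape=YYXY[_]YX_   (s1,_)→(s0,Y,right)
state=s0 head=5 tape=YYXYY[Y]X_   (s0,Y)→(s1,Y,right)
state=s1 head=6 tape=YYXYYY[X]_   (s1,X)→(s0,_,left)
state=s0 head=5 tape=YYXYY[Y]__   (s0,Y)→(s1,Y,right)
state=s1 head=6 tape=YYXYYY[_]_   (s1,_)→(s0,Y,right)
state=s0 head=7 tape=YYXYYYY[_]
The non-blank tape span at halt is YYXYYYY.

YYXYYYY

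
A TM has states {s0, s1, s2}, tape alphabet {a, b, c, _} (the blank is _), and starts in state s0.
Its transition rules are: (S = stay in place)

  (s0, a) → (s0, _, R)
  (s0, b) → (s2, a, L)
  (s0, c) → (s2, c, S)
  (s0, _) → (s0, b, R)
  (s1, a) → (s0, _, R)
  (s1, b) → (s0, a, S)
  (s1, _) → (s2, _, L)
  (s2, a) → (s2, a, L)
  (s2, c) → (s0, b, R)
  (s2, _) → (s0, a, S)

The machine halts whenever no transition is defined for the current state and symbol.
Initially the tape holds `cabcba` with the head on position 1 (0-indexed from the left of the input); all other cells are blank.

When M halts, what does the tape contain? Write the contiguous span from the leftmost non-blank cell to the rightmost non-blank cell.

state=s0 head=1 tape=c[a]bcba   (s0,a)→(s0,_,R)
state=s0 head=2 tape=c_[b]cba   (s0,b)→(s2,a,L)
state=s2 head=1 tape=c[_]acba   (s2,_)→(s0,a,S)
state=s0 head=1 tape=c[a]acba   (s0,a)→(s0,_,R)
state=s0 head=2 tape=c_[a]cba   (s0,a)→(s0,_,R)
state=s0 head=3 tape=c__[c]ba   (s0,c)→(s2,c,S)
state=s2 head=3 tape=c__[c]ba   (s2,c)→(s0,b,R)
state=s0 head=4 tape=c__b[b]a   (s0,b)→(s2,a,L)
state=s2 head=3 tape=c__[b]aa
The non-blank tape span at halt is c__baa.

c__baa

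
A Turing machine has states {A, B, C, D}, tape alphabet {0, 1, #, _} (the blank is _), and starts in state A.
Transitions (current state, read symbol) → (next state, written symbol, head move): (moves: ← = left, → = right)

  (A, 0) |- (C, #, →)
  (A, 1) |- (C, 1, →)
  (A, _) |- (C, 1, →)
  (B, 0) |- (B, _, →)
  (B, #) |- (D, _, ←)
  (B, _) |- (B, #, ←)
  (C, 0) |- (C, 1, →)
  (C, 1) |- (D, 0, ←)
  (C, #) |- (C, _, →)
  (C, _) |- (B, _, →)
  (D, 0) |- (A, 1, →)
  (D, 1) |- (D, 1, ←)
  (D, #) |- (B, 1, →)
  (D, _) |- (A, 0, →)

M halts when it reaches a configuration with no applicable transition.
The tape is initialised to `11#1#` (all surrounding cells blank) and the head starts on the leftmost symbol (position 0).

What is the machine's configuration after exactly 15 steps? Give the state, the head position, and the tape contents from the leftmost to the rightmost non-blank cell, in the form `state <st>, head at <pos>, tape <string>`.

state=A head=0 tape=_[1]1#1#__   (A,1)→(C,1,→)
state=C head=1 tape=_1[1]#1#__   (C,1)→(D,0,←)
state=D head=0 tape=_[1]0#1#__   (D,1)→(D,1,←)
state=D head=-1 tape=[_]10#1#__   (D,_)→(A,0,→)
state=A head=0 tape=0[1]0#1#__   (A,1)→(C,1,→)
state=C head=1 tape=01[0]#1#__   (C,0)→(C,1,→)
state=C head=2 tape=011[#]1#__   (C,#)→(C,_,→)
state=C head=3 tape=011_[1]#__   (C,1)→(D,0,←)
state=D head=2 tape=011[_]0#__   (D,_)→(A,0,→)
state=A head=3 tape=0110[0]#__   (A,0)→(C,#,→)
state=C head=4 tape=0110#[#]__   (C,#)→(C,_,→)
state=C head=5 tape=0110#_[_]_   (C,_)→(B,_,→)
state=B head=6 tape=0110#__[_]   (B,_)→(B,#,←)
state=B head=5 tape=0110#_[_]#   (B,_)→(B,#,←)
state=B head=4 tape=0110#[_]##   (B,_)→(B,#,←)
state=B head=3 tape=0110[#]###
After 15 steps: state B, head at 3, tape 0110####.

state B, head at 3, tape 0110####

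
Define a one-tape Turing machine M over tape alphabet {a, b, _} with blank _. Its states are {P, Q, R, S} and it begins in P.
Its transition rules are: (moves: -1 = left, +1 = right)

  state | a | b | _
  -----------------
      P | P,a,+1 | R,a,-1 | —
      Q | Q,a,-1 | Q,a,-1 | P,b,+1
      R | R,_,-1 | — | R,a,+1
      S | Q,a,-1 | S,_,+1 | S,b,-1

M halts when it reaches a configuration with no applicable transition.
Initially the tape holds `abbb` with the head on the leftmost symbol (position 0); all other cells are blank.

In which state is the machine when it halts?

P | __[a]bbb   read a → write a, move +1, go to P
P | __a[b]bb   read b → write a, move -1, go to R
R | __[a]abb   read a → write _, move -1, go to R
R | _[_]_abb   read _ → write a, move +1, go to R
R | _a[_]abb   read _ → write a, move +1, go to R
R | _aa[a]bb   read a → write _, move -1, go to R
R | _a[a]_bb   read a → write _, move -1, go to R
R | _[a]__bb   read a → write _, move -1, go to R
R | [_]___bb   read _ → write a, move +1, go to R
R | a[_]__bb   read _ → write a, move +1, go to R
R | aa[_]_bb   read _ → write a, move +1, go to R
R | aaa[_]bb   read _ → write a, move +1, go to R
R | aaaa[b]b
No transition is defined for (R, b); M halts in state R.

R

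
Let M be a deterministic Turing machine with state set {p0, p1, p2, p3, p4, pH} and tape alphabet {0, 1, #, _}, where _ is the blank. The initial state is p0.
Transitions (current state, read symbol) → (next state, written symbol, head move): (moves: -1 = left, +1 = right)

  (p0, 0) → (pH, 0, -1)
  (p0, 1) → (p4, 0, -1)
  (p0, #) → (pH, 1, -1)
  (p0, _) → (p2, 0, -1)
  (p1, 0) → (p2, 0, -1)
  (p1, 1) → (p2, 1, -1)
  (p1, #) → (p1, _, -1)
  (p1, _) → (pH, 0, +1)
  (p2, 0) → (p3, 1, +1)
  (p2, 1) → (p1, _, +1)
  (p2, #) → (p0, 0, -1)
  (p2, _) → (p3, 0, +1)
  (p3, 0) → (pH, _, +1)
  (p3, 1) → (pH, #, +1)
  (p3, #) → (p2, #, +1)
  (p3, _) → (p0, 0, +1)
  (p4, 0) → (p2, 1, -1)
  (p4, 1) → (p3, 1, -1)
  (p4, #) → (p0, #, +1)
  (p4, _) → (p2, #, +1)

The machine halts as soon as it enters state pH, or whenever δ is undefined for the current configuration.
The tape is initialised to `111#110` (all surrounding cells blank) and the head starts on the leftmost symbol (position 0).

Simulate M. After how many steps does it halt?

p0 | _[1]11#110   read 1 → write 0, move -1, go to p4
p4 | [_]011#110   read _ → write #, move +1, go to p2
p2 | #[0]11#110   read 0 → write 1, move +1, go to p3
p3 | #1[1]1#110   read 1 → write #, move +1, go to pH
pH | #1#[1]#110
M halts after 4 transitions.

4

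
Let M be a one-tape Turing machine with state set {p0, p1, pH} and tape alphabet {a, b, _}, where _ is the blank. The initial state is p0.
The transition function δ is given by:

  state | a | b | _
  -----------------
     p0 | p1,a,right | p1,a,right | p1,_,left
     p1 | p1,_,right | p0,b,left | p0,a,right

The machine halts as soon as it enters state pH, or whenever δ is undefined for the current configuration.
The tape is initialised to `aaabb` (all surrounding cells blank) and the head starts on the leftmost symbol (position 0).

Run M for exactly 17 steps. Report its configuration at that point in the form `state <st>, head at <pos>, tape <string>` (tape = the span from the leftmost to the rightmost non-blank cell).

state p0, head at 3, tape a_aab

p0 | [a]aabb   read a → write a, move right, go to p1
p1 | a[a]abb   read a → write _, move right, go to p1
p1 | a_[a]bb   read a → write _, move right, go to p1
p1 | a__[b]b   read b → write b, move left, go to p0
p0 | a_[_]bb   read _ → write _, move left, go to p1
p1 | a[_]_bb   read _ → write a, move right, go to p0
p0 | aa[_]bb   read _ → write _, move left, go to p1
p1 | a[a]_bb   read a → write _, move right, go to p1
p1 | a_[_]bb   read _ → write a, move right, go to p0
p0 | a_a[b]b   read b → write a, move right, go to p1
p1 | a_aa[b]   read b → write b, move left, go to p0
p0 | a_a[a]b   read a → write a, move right, go to p1
p1 | a_aa[b]   read b → write b, move left, go to p0
p0 | a_a[a]b   read a → write a, move right, go to p1
p1 | a_aa[b]   read b → write b, move left, go to p0
p0 | a_a[a]b   read a → write a, move right, go to p1
p1 | a_aa[b]   read b → write b, move left, go to p0
p0 | a_a[a]b
After 17 steps: state p0, head at 3, tape a_aab.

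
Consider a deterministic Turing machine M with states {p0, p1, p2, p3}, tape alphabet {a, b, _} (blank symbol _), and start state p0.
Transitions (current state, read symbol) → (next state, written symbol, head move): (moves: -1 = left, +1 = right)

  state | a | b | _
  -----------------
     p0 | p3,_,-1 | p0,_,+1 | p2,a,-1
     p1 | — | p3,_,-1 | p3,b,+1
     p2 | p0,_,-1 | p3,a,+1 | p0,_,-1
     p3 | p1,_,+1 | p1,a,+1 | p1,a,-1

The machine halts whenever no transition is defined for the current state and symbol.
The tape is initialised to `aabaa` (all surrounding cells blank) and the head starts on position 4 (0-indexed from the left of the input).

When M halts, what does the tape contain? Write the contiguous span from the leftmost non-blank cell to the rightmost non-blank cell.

p0 | aaba[a]___   read a → write _, move -1, go to p3
p3 | aab[a]____   read a → write _, move +1, go to p1
p1 | aab_[_]___   read _ → write b, move +1, go to p3
p3 | aab_b[_]__   read _ → write a, move -1, go to p1
p1 | aab_[b]a__   read b → write _, move -1, go to p3
p3 | aab[_]_a__   read _ → write a, move -1, go to p1
p1 | aa[b]a_a__   read b → write _, move -1, go to p3
p3 | a[a]_a_a__   read a → write _, move +1, go to p1
p1 | a_[_]a_a__   read _ → write b, move +1, go to p3
p3 | a_b[a]_a__   read a → write _, move +1, go to p1
p1 | a_b_[_]a__   read _ → write b, move +1, go to p3
p3 | a_b_b[a]__   read a → write _, move +1, go to p1
p1 | a_b_b_[_]_   read _ → write b, move +1, go to p3
p3 | a_b_b_b[_]   read _ → write a, move -1, go to p1
p1 | a_b_b_[b]a   read b → write _, move -1, go to p3
p3 | a_b_b[_]_a   read _ → write a, move -1, go to p1
p1 | a_b_[b]a_a   read b → write _, move -1, go to p3
p3 | a_b[_]_a_a   read _ → write a, move -1, go to p1
p1 | a_[b]a_a_a   read b → write _, move -1, go to p3
p3 | a[_]_a_a_a   read _ → write a, move -1, go to p1
p1 | [a]a_a_a_a
The non-blank tape span at halt is aa_a_a_a.

aa_a_a_a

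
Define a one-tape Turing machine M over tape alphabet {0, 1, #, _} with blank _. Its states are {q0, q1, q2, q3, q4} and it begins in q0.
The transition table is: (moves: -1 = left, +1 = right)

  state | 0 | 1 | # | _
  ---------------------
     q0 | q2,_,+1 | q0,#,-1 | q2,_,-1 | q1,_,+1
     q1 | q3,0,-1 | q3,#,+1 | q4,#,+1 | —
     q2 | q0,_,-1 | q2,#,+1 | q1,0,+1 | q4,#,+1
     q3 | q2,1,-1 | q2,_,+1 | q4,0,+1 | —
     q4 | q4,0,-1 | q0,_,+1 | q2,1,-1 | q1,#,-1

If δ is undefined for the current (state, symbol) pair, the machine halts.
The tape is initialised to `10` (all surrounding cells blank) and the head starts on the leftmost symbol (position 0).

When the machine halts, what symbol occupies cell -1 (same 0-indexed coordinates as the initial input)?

#

state=q0 head=0 tape=_[1]0___   (q0,1)→(q0,#,-1)
state=q0 head=-1 tape=[_]#0___   (q0,_)→(q1,_,+1)
state=q1 head=0 tape=_[#]0___   (q1,#)→(q4,#,+1)
state=q4 head=1 tape=_#[0]___   (q4,0)→(q4,0,-1)
state=q4 head=0 tape=_[#]0___   (q4,#)→(q2,1,-1)
state=q2 head=-1 tape=[_]10___   (q2,_)→(q4,#,+1)
state=q4 head=0 tape=#[1]0___   (q4,1)→(q0,_,+1)
state=q0 head=1 tape=#_[0]___   (q0,0)→(q2,_,+1)
state=q2 head=2 tape=#__[_]__   (q2,_)→(q4,#,+1)
state=q4 head=3 tape=#__#[_]_   (q4,_)→(q1,#,-1)
state=q1 head=2 tape=#__[#]#_   (q1,#)→(q4,#,+1)
state=q4 head=3 tape=#__#[#]_   (q4,#)→(q2,1,-1)
state=q2 head=2 tape=#__[#]1_   (q2,#)→(q1,0,+1)
state=q1 head=3 tape=#__0[1]_   (q1,1)→(q3,#,+1)
state=q3 head=4 tape=#__0#[_]
Cell -1 holds # when M halts.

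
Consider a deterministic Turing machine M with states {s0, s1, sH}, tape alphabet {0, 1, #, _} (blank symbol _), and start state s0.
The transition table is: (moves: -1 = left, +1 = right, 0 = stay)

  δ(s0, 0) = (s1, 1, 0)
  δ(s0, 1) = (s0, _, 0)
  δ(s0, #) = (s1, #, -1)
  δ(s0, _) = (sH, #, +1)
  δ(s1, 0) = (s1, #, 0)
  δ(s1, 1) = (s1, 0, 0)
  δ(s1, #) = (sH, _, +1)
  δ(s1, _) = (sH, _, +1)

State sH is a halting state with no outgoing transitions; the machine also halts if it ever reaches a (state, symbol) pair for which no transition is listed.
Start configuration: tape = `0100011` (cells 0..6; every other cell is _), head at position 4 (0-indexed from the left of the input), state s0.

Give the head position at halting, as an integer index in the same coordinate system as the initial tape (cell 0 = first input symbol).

s0 | 0100[0]11   read 0 → write 1, move 0, go to s1
s1 | 0100[1]11   read 1 → write 0, move 0, go to s1
s1 | 0100[0]11   read 0 → write #, move 0, go to s1
s1 | 0100[#]11   read # → write _, move +1, go to sH
sH | 0100_[1]1
At halt the head is at cell 5.

5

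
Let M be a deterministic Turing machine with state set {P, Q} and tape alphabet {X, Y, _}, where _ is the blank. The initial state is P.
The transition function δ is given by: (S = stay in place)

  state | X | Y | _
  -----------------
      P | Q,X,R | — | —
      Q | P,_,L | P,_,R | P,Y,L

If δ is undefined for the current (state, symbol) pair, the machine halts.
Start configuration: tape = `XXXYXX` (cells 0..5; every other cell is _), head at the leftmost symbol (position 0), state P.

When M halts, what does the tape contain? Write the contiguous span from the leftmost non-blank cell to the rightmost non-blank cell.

X_X_X

P | [X]XXYXX_   read X → write X, move R, go to Q
Q | X[X]XYXX_   read X → write _, move L, go to P
P | [X]_XYXX_   read X → write X, move R, go to Q
Q | X[_]XYXX_   read _ → write Y, move L, go to P
P | [X]YXYXX_   read X → write X, move R, go to Q
Q | X[Y]XYXX_   read Y → write _, move R, go to P
P | X_[X]YXX_   read X → write X, move R, go to Q
Q | X_X[Y]XX_   read Y → write _, move R, go to P
P | X_X_[X]X_   read X → write X, move R, go to Q
Q | X_X_X[X]_   read X → write _, move L, go to P
P | X_X_[X]__   read X → write X, move R, go to Q
Q | X_X_X[_]_   read _ → write Y, move L, go to P
P | X_X_[X]Y_   read X → write X, move R, go to Q
Q | X_X_X[Y]_   read Y → write _, move R, go to P
P | X_X_X_[_]
The non-blank tape span at halt is X_X_X.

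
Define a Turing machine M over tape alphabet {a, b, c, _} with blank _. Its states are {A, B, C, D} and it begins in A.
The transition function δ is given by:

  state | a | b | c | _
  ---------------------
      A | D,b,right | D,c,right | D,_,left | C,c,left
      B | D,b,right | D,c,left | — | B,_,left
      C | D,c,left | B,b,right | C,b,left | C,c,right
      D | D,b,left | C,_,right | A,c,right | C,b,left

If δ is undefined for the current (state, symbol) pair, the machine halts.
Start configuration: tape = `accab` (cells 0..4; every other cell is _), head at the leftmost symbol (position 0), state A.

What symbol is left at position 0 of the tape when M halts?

c

A | [a]ccab   read a → write b, move right, go to D
D | b[c]cab   read c → write c, move right, go to A
A | bc[c]ab   read c → write _, move left, go to D
D | b[c]_ab   read c → write c, move right, go to A
A | bc[_]ab   read _ → write c, move left, go to C
C | b[c]cab   read c → write b, move left, go to C
C | [b]bcab   read b → write b, move right, go to B
B | b[b]cab   read b → write c, move left, go to D
D | [b]ccab   read b → write _, move right, go to C
C | _[c]cab   read c → write b, move left, go to C
C | [_]bcab   read _ → write c, move right, go to C
C | c[b]cab   read b → write b, move right, go to B
B | cb[c]ab
Cell 0 holds c when M halts.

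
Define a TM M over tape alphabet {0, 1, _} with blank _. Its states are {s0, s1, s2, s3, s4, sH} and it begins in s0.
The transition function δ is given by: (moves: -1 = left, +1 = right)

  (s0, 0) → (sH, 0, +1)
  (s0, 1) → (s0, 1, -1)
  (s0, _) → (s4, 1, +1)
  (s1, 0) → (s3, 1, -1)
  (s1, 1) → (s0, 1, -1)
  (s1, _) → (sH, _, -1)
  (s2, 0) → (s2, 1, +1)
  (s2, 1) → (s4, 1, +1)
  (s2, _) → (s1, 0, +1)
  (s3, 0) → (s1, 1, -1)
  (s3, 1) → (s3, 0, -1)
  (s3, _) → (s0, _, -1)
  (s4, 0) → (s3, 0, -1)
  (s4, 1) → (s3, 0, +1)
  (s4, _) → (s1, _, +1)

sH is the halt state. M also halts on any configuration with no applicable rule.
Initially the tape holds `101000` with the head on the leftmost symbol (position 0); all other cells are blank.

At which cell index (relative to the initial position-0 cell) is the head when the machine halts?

s0 | ____[1]01000   read 1 → write 1, move -1, go to s0
s0 | ___[_]101000   read _ → write 1, move +1, go to s4
s4 | ___1[1]01000   read 1 → write 0, move +1, go to s3
s3 | ___10[0]1000   read 0 → write 1, move -1, go to s1
s1 | ___1[0]11000   read 0 → write 1, move -1, go to s3
s3 | ___[1]111000   read 1 → write 0, move -1, go to s3
s3 | __[_]0111000   read _ → write _, move -1, go to s0
s0 | _[_]_0111000   read _ → write 1, move +1, go to s4
s4 | _1[_]0111000   read _ → write _, move +1, go to s1
s1 | _1_[0]111000   read 0 → write 1, move -1, go to s3
s3 | _1[_]1111000   read _ → write _, move -1, go to s0
s0 | _[1]_1111000   read 1 → write 1, move -1, go to s0
s0 | [_]1_1111000   read _ → write 1, move +1, go to s4
s4 | 1[1]_1111000   read 1 → write 0, move +1, go to s3
s3 | 10[_]1111000   read _ → write _, move -1, go to s0
s0 | 1[0]_1111000   read 0 → write 0, move +1, go to sH
sH | 10[_]1111000
At halt the head is at cell -2.

-2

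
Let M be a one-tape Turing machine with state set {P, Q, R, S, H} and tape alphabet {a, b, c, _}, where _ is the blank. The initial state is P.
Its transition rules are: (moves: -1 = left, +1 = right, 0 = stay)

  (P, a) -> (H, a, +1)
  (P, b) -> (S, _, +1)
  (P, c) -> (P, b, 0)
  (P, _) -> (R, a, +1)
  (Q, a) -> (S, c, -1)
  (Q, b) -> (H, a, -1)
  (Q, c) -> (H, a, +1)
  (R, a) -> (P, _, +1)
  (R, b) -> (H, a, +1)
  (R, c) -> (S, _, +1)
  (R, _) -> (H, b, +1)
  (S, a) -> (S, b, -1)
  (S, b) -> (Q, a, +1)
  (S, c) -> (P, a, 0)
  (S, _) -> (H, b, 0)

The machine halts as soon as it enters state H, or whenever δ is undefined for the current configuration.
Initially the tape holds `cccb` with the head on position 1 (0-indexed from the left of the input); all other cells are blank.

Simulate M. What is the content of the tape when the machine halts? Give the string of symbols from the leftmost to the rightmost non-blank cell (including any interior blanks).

P | c[c]cb   read c → write b, move 0, go to P
P | c[b]cb   read b → write _, move +1, go to S
S | c_[c]b   read c → write a, move 0, go to P
P | c_[a]b   read a → write a, move +1, go to H
H | c_a[b]
The non-blank tape span at halt is c_ab.

c_ab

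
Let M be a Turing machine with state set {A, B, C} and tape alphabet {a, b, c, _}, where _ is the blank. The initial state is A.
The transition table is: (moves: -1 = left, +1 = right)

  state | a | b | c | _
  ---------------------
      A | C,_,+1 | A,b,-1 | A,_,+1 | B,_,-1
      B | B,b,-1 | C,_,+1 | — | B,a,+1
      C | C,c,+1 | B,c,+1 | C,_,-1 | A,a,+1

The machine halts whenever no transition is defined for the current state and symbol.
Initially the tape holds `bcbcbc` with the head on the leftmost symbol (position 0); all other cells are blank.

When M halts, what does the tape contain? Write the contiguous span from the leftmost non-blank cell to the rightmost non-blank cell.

A | ___[b]cbcbc   read b → write b, move -1, go to A
A | __[_]bcbcbc   read _ → write _, move -1, go to B
B | _[_]_bcbcbc   read _ → write a, move +1, go to B
B | _a[_]bcbcbc   read _ → write a, move +1, go to B
B | _aa[b]cbcbc   read b → write _, move +1, go to C
C | _aa_[c]bcbc   read c → write _, move -1, go to C
C | _aa[_]_bcbc   read _ → write a, move +1, go to A
A | _aaa[_]bcbc   read _ → write _, move -1, go to B
B | _aa[a]_bcbc   read a → write b, move -1, go to B
B | _a[a]b_bcbc   read a → write b, move -1, go to B
B | _[a]bb_bcbc   read a → write b, move -1, go to B
B | [_]bbb_bcbc   read _ → write a, move +1, go to B
B | a[b]bb_bcbc   read b → write _, move +1, go to C
C | a_[b]b_bcbc   read b → write c, move +1, go to B
B | a_c[b]_bcbc   read b → write _, move +1, go to C
C | a_c_[_]bcbc   read _ → write a, move +1, go to A
A | a_c_a[b]cbc   read b → write b, move -1, go to A
A | a_c_[a]bcbc   read a → write _, move +1, go to C
C | a_c__[b]cbc   read b → write c, move +1, go to B
B | a_c__c[c]bc
The non-blank tape span at halt is a_c__ccbc.

a_c__ccbc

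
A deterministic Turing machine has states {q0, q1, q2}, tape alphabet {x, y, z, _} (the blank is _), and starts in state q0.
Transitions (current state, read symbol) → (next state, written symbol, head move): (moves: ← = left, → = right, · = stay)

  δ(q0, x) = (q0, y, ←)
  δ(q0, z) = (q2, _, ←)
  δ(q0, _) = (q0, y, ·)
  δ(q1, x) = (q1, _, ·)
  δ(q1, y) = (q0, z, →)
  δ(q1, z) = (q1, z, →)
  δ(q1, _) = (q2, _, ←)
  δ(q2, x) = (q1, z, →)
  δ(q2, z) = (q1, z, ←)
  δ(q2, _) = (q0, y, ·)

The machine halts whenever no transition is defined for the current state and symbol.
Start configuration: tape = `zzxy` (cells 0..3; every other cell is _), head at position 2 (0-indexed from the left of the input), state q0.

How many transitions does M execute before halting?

5

state=q0 head=2 tape=__zz[x]y   (q0,x)→(q0,y,←)
state=q0 head=1 tape=__z[z]yy   (q0,z)→(q2,_,←)
state=q2 head=0 tape=__[z]_yy   (q2,z)→(q1,z,←)
state=q1 head=-1 tape=_[_]z_yy   (q1,_)→(q2,_,←)
state=q2 head=-2 tape=[_]_z_yy   (q2,_)→(q0,y,·)
state=q0 head=-2 tape=[y]_z_yy
M halts after 5 transitions.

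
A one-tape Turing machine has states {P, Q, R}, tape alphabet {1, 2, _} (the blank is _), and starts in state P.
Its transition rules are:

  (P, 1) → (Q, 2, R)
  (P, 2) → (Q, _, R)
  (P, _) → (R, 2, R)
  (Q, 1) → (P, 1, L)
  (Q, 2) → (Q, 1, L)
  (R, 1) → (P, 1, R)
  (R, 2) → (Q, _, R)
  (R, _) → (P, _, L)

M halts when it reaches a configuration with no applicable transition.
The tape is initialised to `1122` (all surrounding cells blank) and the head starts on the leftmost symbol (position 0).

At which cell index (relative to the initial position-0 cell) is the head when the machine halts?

2

state=P head=0 tape=[1]122   (P,1)→(Q,2,R)
state=Q head=1 tape=2[1]22   (Q,1)→(P,1,L)
state=P head=0 tape=[2]122   (P,2)→(Q,_,R)
state=Q head=1 tape=_[1]22   (Q,1)→(P,1,L)
state=P head=0 tape=[_]122   (P,_)→(R,2,R)
state=R head=1 tape=2[1]22   (R,1)→(P,1,R)
state=P head=2 tape=21[2]2   (P,2)→(Q,_,R)
state=Q head=3 tape=21_[2]   (Q,2)→(Q,1,L)
state=Q head=2 tape=21[_]1
At halt the head is at cell 2.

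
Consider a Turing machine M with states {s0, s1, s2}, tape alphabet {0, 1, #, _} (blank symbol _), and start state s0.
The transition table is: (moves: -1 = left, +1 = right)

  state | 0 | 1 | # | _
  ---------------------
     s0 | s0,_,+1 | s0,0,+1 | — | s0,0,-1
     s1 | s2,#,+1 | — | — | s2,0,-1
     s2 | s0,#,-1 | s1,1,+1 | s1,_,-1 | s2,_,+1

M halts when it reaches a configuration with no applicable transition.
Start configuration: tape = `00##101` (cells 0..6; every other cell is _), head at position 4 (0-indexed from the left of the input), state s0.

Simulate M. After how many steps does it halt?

21

state=s0 head=4 tape=00##[1]01___   (s0,1)→(s0,0,+1)
state=s0 head=5 tape=00##0[0]1___   (s0,0)→(s0,_,+1)
state=s0 head=6 tape=00##0_[1]___   (s0,1)→(s0,0,+1)
state=s0 head=7 tape=00##0_0[_]__   (s0,_)→(s0,0,-1)
state=s0 head=6 tape=00##0_[0]0__   (s0,0)→(s0,_,+1)
state=s0 head=7 tape=00##0__[0]__   (s0,0)→(s0,_,+1)
state=s0 head=8 tape=00##0___[_]_   (s0,_)→(s0,0,-1)
state=s0 head=7 tape=00##0__[_]0_   (s0,_)→(s0,0,-1)
state=s0 head=6 tape=00##0_[_]00_   (s0,_)→(s0,0,-1)
state=s0 head=5 tape=00##0[_]000_   (s0,_)→(s0,0,-1)
state=s0 head=4 tape=00##[0]0000_   (s0,0)→(s0,_,+1)
state=s0 head=5 tape=00##_[0]000_   (s0,0)→(s0,_,+1)
state=s0 head=6 tape=00##__[0]00_   (s0,0)→(s0,_,+1)
state=s0 head=7 tape=00##___[0]0_   (s0,0)→(s0,_,+1)
state=s0 head=8 tape=00##____[0]_   (s0,0)→(s0,_,+1)
state=s0 head=9 tape=00##_____[_]   (s0,_)→(s0,0,-1)
state=s0 head=8 tape=00##____[_]0   (s0,_)→(s0,0,-1)
state=s0 head=7 tape=00##___[_]00   (s0,_)→(s0,0,-1)
state=s0 head=6 tape=00##__[_]000   (s0,_)→(s0,0,-1)
state=s0 head=5 tape=00##_[_]0000   (s0,_)→(s0,0,-1)
state=s0 head=4 tape=00##[_]00000   (s0,_)→(s0,0,-1)
state=s0 head=3 tape=00#[#]000000
M halts after 21 transitions.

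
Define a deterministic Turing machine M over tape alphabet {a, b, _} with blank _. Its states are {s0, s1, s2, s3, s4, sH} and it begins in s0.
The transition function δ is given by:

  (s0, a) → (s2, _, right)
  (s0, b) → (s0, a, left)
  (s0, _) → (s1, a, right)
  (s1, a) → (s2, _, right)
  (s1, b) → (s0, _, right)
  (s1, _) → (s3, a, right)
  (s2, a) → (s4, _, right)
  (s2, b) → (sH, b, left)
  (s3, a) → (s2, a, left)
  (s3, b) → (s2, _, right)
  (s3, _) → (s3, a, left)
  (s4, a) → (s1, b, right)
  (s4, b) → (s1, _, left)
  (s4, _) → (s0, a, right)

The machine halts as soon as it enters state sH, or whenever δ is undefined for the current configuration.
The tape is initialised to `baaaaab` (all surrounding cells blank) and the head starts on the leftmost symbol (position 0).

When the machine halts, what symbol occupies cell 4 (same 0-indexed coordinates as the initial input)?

s0 | _[b]aaaaab____   read b → write a, move left, go to s0
s0 | [_]aaaaaab____   read _ → write a, move right, go to s1
s1 | a[a]aaaaab____   read a → write _, move right, go to s2
s2 | a_[a]aaaab____   read a → write _, move right, go to s4
s4 | a__[a]aaab____   read a → write b, move right, go to s1
s1 | a__b[a]aab____   read a → write _, move right, go to s2
s2 | a__b_[a]ab____   read a → write _, move right, go to s4
s4 | a__b__[a]b____   read a → write b, move right, go to s1
s1 | a__b__b[b]____   read b → write _, move right, go to s0
s0 | a__b__b_[_]___   read _ → write a, move right, go to s1
s1 | a__b__b_a[_]__   read _ → write a, move right, go to s3
s3 | a__b__b_aa[_]_   read _ → write a, move left, go to s3
s3 | a__b__b_a[a]a_   read a → write a, move left, go to s2
s2 | a__b__b_[a]aa_   read a → write _, move right, go to s4
s4 | a__b__b__[a]a_   read a → write b, move right, go to s1
s1 | a__b__b__b[a]_   read a → write _, move right, go to s2
s2 | a__b__b__b_[_]
Cell 4 holds _ when M halts.

_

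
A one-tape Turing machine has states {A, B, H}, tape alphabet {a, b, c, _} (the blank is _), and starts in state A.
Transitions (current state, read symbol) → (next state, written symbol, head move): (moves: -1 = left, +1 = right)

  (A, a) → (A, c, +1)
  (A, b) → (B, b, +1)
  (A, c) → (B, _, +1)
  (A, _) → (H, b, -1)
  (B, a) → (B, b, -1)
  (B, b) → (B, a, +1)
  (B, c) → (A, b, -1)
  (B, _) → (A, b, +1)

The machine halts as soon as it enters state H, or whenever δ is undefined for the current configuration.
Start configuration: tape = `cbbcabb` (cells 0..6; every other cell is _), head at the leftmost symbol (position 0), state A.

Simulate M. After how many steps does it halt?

A | [c]bbcabb__   read c → write _, move +1, go to B
B | _[b]bcabb__   read b → write a, move +1, go to B
B | _a[b]cabb__   read b → write a, move +1, go to B
B | _aa[c]abb__   read c → write b, move -1, go to A
A | _a[a]babb__   read a → write c, move +1, go to A
A | _ac[b]abb__   read b → write b, move +1, go to B
B | _acb[a]bb__   read a → write b, move -1, go to B
B | _ac[b]bbb__   read b → write a, move +1, go to B
B | _aca[b]bb__   read b → write a, move +1, go to B
B | _acaa[b]b__   read b → write a, move +1, go to B
B | _acaaa[b]__   read b → write a, move +1, go to B
B | _acaaaa[_]_   read _ → write b, move +1, go to A
A | _acaaaab[_]   read _ → write b, move -1, go to H
H | _acaaaa[b]b
M halts after 13 transitions.

13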